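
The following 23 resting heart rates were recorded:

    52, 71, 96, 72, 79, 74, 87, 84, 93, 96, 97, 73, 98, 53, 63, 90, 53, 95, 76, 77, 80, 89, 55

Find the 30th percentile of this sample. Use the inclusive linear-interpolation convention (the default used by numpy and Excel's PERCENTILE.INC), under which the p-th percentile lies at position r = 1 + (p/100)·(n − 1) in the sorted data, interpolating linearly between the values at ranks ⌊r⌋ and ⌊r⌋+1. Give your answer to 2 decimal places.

Sorted: 52, 53, 53, 55, 63, 71, 72, 73, 74, 76, 77, 79, 80, 84, 87, 89, 90, 93, 95, 96, 96, 97, 98.
n = 23.
r = 1 + (30/100)·(23 − 1) = 1 + 6.6 = 7.6.
Rank 7 is 72 and rank 8 is 73.
Interpolate: 72 + 0.6·(73 − 72) = 72 + 0.6·1 = 72.6.

72.60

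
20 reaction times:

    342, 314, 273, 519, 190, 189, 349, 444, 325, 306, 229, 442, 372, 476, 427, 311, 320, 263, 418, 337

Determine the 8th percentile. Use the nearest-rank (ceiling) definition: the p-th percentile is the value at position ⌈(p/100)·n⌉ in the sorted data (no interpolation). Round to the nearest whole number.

190

Sorted: 189, 190, 229, 263, 273, 306, 311, 314, 320, 325, 337, 342, 349, 372, 418, 427, 442, 444, 476, 519.
n = 20.
Position = ⌈8/100 · 20⌉ = ⌈1.6⌉ = 2.
The value at rank 2 is 190.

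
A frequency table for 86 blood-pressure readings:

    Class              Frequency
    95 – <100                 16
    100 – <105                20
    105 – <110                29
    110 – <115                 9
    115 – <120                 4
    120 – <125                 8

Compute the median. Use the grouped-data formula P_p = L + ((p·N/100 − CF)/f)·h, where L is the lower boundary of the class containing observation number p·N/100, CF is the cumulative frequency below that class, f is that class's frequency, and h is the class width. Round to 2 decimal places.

106.21

N = 86; target position k = 50/100 · 86 = 43.
Cumulative frequencies: 16, 36, 65, 74, 78, 86.
Observation 43 falls in the class 105 – <110.
L = 105, CF = 36, f = 29, h = 5.
P50 = 105 + ((43 − 36)/29)·5 = 105 + 1.2069 = 106.207.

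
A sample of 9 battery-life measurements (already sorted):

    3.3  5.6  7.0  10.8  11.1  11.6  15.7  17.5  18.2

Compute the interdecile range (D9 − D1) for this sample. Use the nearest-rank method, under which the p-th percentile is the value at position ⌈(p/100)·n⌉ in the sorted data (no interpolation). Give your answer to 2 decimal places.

n = 9.
P10: rank ⌈10/100·9⌉ = 1 → 3.3.
P90: rank ⌈90/100·9⌉ = 9 → 18.2.
Difference: 18.2 − 3.3 = 14.9.

14.90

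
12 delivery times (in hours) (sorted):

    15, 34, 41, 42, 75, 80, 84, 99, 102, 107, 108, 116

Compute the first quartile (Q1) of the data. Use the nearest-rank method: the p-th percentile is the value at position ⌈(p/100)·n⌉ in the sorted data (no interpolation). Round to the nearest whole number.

n = 12.
Position = ⌈25/100 · 12⌉ = ⌈3⌉ = 3.
The value at rank 3 is 41.

41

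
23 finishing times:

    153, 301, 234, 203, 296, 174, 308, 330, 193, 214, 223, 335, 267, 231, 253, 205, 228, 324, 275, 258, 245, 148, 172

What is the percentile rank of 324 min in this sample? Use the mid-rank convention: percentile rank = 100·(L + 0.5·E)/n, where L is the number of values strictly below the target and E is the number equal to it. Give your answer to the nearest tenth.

Sorted: 148, 153, 172, 174, 193, 203, 205, 214, 223, 228, 231, 234, 245, 253, 258, 267, 275, 296, 301, 308, 324, 330, 335.
Count below 324: L = 20; count equal: E = 1; n = 23.
Percentile rank = 100·(20 + 0.5·1)/23 = 100·20.5/23 = 89.13.

89.1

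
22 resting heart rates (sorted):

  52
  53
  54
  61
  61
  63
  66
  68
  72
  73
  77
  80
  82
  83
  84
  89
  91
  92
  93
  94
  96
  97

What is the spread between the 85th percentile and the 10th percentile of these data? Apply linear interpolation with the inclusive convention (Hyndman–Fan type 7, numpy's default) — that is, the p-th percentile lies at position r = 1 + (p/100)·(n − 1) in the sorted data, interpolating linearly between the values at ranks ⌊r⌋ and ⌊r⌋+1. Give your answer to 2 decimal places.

n = 22.
P10: r = 3.1; ranks 3–4 are 54, 61; interpolating gives 54.7.
P85: r = 18.85; ranks 18–19 are 92, 93; interpolating gives 92.85.
Difference: 92.85 − 54.7 = 38.15.

38.15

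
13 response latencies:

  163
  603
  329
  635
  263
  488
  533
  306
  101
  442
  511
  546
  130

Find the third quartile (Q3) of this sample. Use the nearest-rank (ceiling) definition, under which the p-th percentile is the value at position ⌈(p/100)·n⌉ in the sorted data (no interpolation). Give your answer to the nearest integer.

Sorted: 101, 130, 163, 263, 306, 329, 442, 488, 511, 533, 546, 603, 635.
n = 13.
Position = ⌈75/100 · 13⌉ = ⌈9.75⌉ = 10.
The value at rank 10 is 533.

533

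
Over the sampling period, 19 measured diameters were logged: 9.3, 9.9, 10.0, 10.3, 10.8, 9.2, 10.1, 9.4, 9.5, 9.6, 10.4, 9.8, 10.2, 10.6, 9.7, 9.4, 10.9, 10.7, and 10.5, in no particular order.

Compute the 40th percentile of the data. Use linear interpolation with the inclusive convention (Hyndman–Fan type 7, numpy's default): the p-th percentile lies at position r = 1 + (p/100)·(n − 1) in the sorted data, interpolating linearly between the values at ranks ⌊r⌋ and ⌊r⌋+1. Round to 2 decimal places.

9.82

Sorted: 9.2, 9.3, 9.4, 9.4, 9.5, 9.6, 9.7, 9.8, 9.9, 10.0, 10.1, 10.2, 10.3, 10.4, 10.5, 10.6, 10.7, 10.8, 10.9.
n = 19.
r = 1 + (40/100)·(19 − 1) = 1 + 7.2 = 8.2.
Rank 8 is 9.8 and rank 9 is 9.9.
Interpolate: 9.8 + 0.2·(9.9 − 9.8) = 9.8 + 0.2·0.1 = 9.82.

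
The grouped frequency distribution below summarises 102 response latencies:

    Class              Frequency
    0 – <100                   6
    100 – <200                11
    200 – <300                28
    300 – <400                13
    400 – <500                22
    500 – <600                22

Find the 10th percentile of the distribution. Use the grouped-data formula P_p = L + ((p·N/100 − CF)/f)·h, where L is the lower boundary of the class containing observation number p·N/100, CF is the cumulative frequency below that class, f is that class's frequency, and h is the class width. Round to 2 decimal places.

138.18

N = 102; target position k = 10/100 · 102 = 10.2.
Cumulative frequencies: 6, 17, 45, 58, 80, 102.
Observation 10.2 falls in the class 100 – <200.
L = 100, CF = 6, f = 11, h = 100.
P10 = 100 + ((10.2 − 6)/11)·100 = 100 + 38.1818 = 138.182.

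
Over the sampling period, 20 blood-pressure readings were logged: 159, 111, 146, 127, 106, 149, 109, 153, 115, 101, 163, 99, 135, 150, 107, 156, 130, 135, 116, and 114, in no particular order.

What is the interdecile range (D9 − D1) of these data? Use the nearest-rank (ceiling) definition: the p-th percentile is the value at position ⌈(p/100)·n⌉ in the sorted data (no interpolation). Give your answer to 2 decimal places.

55.00

Sorted: 99, 101, 106, 107, 109, 111, 114, 115, 116, 127, 130, 135, 135, 146, 149, 150, 153, 156, 159, 163.
n = 20.
P10: rank ⌈10/100·20⌉ = 2 → 101.
P90: rank ⌈90/100·20⌉ = 18 → 156.
Difference: 156 − 101 = 55.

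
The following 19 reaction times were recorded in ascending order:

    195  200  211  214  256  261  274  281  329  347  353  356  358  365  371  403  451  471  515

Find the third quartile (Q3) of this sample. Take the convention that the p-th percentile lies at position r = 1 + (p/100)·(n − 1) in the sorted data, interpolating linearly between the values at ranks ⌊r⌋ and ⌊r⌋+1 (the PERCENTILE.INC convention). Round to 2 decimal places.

368.00

n = 19.
r = 1 + (75/100)·(19 − 1) = 1 + 13.5 = 14.5.
Rank 14 is 365 and rank 15 is 371.
Interpolate: 365 + 0.5·(371 − 365) = 365 + 0.5·6 = 368.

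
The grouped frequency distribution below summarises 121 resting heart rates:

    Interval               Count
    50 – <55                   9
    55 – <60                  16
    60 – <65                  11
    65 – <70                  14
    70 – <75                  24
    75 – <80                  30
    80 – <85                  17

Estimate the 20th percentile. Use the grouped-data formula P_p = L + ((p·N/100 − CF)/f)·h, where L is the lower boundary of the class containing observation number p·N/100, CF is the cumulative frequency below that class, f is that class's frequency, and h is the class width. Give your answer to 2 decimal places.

N = 121; target position k = 20/100 · 121 = 24.2.
Cumulative frequencies: 9, 25, 36, 50, 74, 104, 121.
Observation 24.2 falls in the class 55 – <60.
L = 55, CF = 9, f = 16, h = 5.
P20 = 55 + ((24.2 − 9)/16)·5 = 55 + 4.75 = 59.75.

59.75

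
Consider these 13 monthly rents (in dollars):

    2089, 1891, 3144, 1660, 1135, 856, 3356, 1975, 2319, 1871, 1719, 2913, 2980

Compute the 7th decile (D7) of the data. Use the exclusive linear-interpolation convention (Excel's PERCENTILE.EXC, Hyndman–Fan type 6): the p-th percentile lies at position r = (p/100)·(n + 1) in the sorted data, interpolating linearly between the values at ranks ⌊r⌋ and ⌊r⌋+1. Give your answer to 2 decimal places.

2794.20

Sorted: 856, 1135, 1660, 1719, 1871, 1891, 1975, 2089, 2319, 2913, 2980, 3144, 3356.
n = 13.
r = (70/100)·(13 + 1) = 9.8.
Rank 9 is 2319 and rank 10 is 2913.
Interpolate: 2319 + 0.8·(2913 − 2319) = 2319 + 0.8·594 = 2794.2.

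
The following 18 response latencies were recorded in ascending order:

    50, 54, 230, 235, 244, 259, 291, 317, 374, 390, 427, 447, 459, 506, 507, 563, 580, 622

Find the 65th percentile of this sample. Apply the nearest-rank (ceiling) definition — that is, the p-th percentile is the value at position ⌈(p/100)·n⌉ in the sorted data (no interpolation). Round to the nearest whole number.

n = 18.
Position = ⌈65/100 · 18⌉ = ⌈11.7⌉ = 12.
The value at rank 12 is 447.

447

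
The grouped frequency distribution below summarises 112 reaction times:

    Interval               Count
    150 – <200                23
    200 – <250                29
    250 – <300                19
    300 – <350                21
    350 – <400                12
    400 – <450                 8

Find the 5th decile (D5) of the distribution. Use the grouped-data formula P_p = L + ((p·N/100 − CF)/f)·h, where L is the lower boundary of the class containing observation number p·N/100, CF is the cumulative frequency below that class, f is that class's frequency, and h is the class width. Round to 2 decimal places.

N = 112; target position k = 50/100 · 112 = 56.
Cumulative frequencies: 23, 52, 71, 92, 104, 112.
Observation 56 falls in the class 250 – <300.
L = 250, CF = 52, f = 19, h = 50.
P50 = 250 + ((56 − 52)/19)·50 = 250 + 10.5263 = 260.526.

260.53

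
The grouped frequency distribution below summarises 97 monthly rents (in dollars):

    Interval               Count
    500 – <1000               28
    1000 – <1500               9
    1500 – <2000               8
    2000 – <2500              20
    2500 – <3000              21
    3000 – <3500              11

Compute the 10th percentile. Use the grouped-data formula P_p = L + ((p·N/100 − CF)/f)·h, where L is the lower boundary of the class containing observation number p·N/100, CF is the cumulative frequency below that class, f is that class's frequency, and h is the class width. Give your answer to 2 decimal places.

N = 97; target position k = 10/100 · 97 = 9.7.
Cumulative frequencies: 28, 37, 45, 65, 86, 97.
Observation 9.7 falls in the class 500 – <1000.
L = 500, CF = 0, f = 28, h = 500.
P10 = 500 + ((9.7 − 0)/28)·500 = 500 + 173.214 = 673.214.

673.21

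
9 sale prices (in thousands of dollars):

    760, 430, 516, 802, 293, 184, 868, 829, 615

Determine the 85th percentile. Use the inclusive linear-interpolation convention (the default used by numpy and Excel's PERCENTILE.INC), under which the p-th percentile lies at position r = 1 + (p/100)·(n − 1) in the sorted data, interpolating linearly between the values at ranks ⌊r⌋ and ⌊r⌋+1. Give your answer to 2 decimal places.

Sorted: 184, 293, 430, 516, 615, 760, 802, 829, 868.
n = 9.
r = 1 + (85/100)·(9 − 1) = 1 + 6.8 = 7.8.
Rank 7 is 802 and rank 8 is 829.
Interpolate: 802 + 0.8·(829 − 802) = 802 + 0.8·27 = 823.6.

823.60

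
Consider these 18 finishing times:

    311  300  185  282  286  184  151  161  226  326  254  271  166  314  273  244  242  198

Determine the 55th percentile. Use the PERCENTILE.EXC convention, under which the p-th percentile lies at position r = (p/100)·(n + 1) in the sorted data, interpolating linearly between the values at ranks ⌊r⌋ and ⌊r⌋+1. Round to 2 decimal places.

261.65

Sorted: 151, 161, 166, 184, 185, 198, 226, 242, 244, 254, 271, 273, 282, 286, 300, 311, 314, 326.
n = 18.
r = (55/100)·(18 + 1) = 10.45.
Rank 10 is 254 and rank 11 is 271.
Interpolate: 254 + 0.45·(271 − 254) = 254 + 0.45·17 = 261.65.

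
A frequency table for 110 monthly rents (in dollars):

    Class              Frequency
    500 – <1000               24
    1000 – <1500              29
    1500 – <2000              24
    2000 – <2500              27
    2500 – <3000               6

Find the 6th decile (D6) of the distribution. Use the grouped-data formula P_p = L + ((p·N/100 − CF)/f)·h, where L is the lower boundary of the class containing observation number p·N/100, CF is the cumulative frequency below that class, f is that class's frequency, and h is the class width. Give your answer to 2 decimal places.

N = 110; target position k = 60/100 · 110 = 66.
Cumulative frequencies: 24, 53, 77, 104, 110.
Observation 66 falls in the class 1500 – <2000.
L = 1500, CF = 53, f = 24, h = 500.
P60 = 1500 + ((66 − 53)/24)·500 = 1500 + 270.833 = 1770.83.

1770.83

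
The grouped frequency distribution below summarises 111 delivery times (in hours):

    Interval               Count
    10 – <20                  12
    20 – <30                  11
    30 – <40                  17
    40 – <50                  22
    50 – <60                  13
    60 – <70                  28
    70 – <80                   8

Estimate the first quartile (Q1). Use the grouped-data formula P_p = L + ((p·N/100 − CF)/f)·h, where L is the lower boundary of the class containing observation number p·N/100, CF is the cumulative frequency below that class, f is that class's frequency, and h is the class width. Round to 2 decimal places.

N = 111; target position k = 25/100 · 111 = 27.75.
Cumulative frequencies: 12, 23, 40, 62, 75, 103, 111.
Observation 27.75 falls in the class 30 – <40.
L = 30, CF = 23, f = 17, h = 10.
P25 = 30 + ((27.75 − 23)/17)·10 = 30 + 2.79412 = 32.7941.

32.79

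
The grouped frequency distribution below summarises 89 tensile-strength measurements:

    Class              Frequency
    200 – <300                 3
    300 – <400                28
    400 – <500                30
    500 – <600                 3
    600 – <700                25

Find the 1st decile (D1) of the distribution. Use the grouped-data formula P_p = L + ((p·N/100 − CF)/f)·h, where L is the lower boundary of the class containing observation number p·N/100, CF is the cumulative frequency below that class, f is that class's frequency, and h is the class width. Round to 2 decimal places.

N = 89; target position k = 10/100 · 89 = 8.9.
Cumulative frequencies: 3, 31, 61, 64, 89.
Observation 8.9 falls in the class 300 – <400.
L = 300, CF = 3, f = 28, h = 100.
P10 = 300 + ((8.9 − 3)/28)·100 = 300 + 21.0714 = 321.071.

321.07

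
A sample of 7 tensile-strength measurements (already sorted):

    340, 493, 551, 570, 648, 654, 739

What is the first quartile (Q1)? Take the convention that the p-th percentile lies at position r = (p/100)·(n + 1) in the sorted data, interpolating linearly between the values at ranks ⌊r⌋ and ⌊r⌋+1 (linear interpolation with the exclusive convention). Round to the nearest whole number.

493

n = 7.
r = (25/100)·(7 + 1) = 2.
r is an integer, so P25 is the value at rank 2: 493.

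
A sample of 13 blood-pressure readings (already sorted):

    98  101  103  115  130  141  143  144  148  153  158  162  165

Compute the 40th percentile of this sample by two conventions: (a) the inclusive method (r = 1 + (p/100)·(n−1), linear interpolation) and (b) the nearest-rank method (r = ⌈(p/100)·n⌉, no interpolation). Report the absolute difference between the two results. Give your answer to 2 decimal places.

n = 13.
(a) r = 5.8; between ranks 5 (130) and 6 (141): 138.8.
(b) the nearest-rank method: rank 6 → 141.
|138.8 − 141| = 2.2.

2.20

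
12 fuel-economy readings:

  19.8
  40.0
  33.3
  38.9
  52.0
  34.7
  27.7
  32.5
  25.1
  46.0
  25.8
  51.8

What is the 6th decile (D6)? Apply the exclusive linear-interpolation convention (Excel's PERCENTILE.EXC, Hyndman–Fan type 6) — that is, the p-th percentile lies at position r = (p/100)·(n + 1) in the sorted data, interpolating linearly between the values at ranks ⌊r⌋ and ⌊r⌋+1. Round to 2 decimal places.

Sorted: 19.8, 25.1, 25.8, 27.7, 32.5, 33.3, 34.7, 38.9, 40.0, 46.0, 51.8, 52.0.
n = 12.
r = (60/100)·(12 + 1) = 7.8.
Rank 7 is 34.7 and rank 8 is 38.9.
Interpolate: 34.7 + 0.8·(38.9 − 34.7) = 34.7 + 0.8·4.2 = 38.06.

38.06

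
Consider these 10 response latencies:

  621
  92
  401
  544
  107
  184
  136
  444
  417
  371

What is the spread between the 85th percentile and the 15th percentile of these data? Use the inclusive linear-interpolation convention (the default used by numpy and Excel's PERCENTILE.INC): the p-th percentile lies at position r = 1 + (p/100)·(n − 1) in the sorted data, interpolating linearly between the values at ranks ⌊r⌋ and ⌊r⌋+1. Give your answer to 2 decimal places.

391.85

Sorted: 92, 107, 136, 184, 371, 401, 417, 444, 544, 621.
n = 10.
P15: r = 2.35; ranks 2–3 are 107, 136; interpolating gives 117.15.
P85: r = 8.65; ranks 8–9 are 444, 544; interpolating gives 509.
Difference: 509 − 117.15 = 391.85.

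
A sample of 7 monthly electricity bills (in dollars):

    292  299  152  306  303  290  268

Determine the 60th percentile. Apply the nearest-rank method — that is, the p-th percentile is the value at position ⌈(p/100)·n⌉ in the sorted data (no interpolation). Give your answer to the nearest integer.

299

Sorted: 152, 268, 290, 292, 299, 303, 306.
n = 7.
Position = ⌈60/100 · 7⌉ = ⌈4.2⌉ = 5.
The value at rank 5 is 299.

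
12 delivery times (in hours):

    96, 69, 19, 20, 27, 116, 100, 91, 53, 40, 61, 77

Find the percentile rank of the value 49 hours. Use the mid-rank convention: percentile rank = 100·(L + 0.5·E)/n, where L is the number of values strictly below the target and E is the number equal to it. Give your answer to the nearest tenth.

Sorted: 19, 20, 27, 40, 53, 61, 69, 77, 91, 96, 100, 116.
Count below 49: L = 4; count equal: E = 0; n = 12.
Percentile rank = 100·(4 + 0.5·0)/12 = 100·4/12 = 33.33.

33.3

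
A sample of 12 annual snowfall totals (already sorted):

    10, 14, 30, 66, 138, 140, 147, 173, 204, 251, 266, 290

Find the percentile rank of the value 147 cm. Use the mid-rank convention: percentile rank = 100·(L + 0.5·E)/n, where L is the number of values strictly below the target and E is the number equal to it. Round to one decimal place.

54.2

Count below 147: L = 6; count equal: E = 1; n = 12.
Percentile rank = 100·(6 + 0.5·1)/12 = 100·6.5/12 = 54.17.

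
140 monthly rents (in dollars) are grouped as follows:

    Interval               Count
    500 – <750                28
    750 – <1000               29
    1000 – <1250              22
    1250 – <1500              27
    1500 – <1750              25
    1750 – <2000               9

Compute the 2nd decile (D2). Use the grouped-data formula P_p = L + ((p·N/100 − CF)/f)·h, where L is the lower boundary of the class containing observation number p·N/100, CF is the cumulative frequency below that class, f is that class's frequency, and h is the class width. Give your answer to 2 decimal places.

750.00

N = 140; target position k = 20/100 · 140 = 28.
Cumulative frequencies: 28, 57, 79, 106, 131, 140.
Observation 28 falls in the class 500 – <750.
L = 500, CF = 0, f = 28, h = 250.
P20 = 500 + ((28 − 0)/28)·250 = 500 + 250 = 750.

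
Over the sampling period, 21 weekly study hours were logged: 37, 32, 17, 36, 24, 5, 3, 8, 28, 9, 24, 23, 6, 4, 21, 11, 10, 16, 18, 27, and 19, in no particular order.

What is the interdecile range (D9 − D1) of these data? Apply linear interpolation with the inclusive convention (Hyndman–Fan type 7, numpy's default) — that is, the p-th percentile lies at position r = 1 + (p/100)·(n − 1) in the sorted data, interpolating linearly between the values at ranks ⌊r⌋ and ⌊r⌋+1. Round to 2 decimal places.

27.00

Sorted: 3, 4, 5, 6, 8, 9, 10, 11, 16, 17, 18, 19, 21, 23, 24, 24, 27, 28, 32, 36, 37.
n = 21.
P10: r = 3 (integer) → 5.
P90: r = 19 (integer) → 32.
Difference: 32 − 5 = 27.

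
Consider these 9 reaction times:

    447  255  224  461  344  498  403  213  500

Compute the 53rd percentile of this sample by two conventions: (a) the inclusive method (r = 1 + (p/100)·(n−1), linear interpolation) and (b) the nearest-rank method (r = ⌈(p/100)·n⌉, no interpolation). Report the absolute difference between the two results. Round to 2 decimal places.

10.56

Sorted: 213, 224, 255, 344, 403, 447, 461, 498, 500.
n = 9.
(a) r = 5.24; between ranks 5 (403) and 6 (447): 413.56.
(b) the nearest-rank method: rank 5 → 403.
|413.56 − 403| = 10.56.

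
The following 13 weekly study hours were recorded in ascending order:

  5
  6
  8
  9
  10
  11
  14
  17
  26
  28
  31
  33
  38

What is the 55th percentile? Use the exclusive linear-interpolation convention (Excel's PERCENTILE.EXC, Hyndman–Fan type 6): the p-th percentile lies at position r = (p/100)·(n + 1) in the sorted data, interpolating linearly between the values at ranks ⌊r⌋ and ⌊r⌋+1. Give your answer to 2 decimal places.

n = 13.
r = (55/100)·(13 + 1) = 7.7.
Rank 7 is 14 and rank 8 is 17.
Interpolate: 14 + 0.7·(17 − 14) = 14 + 0.7·3 = 16.1.

16.10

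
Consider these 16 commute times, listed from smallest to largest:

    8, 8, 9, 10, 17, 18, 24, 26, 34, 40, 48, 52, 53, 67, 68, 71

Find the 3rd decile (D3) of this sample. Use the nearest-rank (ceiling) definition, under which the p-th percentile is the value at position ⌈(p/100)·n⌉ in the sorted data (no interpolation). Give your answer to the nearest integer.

n = 16.
Position = ⌈30/100 · 16⌉ = ⌈4.8⌉ = 5.
The value at rank 5 is 17.

17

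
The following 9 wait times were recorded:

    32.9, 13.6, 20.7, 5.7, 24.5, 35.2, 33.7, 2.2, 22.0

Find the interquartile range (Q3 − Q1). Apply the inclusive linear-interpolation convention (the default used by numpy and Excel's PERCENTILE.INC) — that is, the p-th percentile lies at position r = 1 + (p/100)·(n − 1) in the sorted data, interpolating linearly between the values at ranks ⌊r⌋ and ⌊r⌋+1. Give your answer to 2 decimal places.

Sorted: 2.2, 5.7, 13.6, 20.7, 22.0, 24.5, 32.9, 33.7, 35.2.
n = 9.
P25: r = 3 (integer) → 13.6.
P75: r = 7 (integer) → 32.9.
Difference: 32.9 − 13.6 = 19.3.

19.30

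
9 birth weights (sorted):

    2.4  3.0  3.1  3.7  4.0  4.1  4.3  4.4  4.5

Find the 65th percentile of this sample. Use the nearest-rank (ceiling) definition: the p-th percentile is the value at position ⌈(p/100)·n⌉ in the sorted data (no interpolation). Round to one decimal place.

4.1

n = 9.
Position = ⌈65/100 · 9⌉ = ⌈5.85⌉ = 6.
The value at rank 6 is 4.1.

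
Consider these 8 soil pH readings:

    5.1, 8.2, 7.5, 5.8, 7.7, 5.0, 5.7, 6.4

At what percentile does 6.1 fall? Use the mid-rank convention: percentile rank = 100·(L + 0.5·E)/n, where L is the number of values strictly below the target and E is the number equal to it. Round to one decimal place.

50.0

Sorted: 5.0, 5.1, 5.7, 5.8, 6.4, 7.5, 7.7, 8.2.
Count below 6.1: L = 4; count equal: E = 0; n = 8.
Percentile rank = 100·(4 + 0.5·0)/8 = 100·4/8 = 50.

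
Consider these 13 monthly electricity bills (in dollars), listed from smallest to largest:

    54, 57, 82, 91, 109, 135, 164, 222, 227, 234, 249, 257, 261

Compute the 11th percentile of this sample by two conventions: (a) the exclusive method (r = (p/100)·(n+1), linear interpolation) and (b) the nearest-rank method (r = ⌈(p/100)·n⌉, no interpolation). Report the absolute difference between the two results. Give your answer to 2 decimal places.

n = 13.
(a) r = 1.54; between ranks 1 (54) and 2 (57): 55.62.
(b) the nearest-rank method: rank 2 → 57.
|55.62 − 57| = 1.38.

1.38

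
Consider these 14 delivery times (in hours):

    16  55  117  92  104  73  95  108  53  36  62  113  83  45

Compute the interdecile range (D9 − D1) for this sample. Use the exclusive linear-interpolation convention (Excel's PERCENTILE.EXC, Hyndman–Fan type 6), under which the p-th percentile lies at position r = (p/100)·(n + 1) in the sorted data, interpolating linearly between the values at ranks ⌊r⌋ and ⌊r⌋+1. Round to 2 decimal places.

Sorted: 16, 36, 45, 53, 55, 62, 73, 83, 92, 95, 104, 108, 113, 117.
n = 14.
P10: r = 1.5; ranks 1–2 are 16, 36; interpolating gives 26.
P90: r = 13.5; ranks 13–14 are 113, 117; interpolating gives 115.
Difference: 115 − 26 = 89.

89.00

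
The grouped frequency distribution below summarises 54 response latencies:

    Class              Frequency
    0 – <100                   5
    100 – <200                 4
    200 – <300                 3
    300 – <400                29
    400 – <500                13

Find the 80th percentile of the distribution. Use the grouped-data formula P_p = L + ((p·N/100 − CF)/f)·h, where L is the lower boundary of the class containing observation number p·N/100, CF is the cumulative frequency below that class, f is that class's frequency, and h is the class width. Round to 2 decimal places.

416.92

N = 54; target position k = 80/100 · 54 = 43.2.
Cumulative frequencies: 5, 9, 12, 41, 54.
Observation 43.2 falls in the class 400 – <500.
L = 400, CF = 41, f = 13, h = 100.
P80 = 400 + ((43.2 − 41)/13)·100 = 400 + 16.9231 = 416.923.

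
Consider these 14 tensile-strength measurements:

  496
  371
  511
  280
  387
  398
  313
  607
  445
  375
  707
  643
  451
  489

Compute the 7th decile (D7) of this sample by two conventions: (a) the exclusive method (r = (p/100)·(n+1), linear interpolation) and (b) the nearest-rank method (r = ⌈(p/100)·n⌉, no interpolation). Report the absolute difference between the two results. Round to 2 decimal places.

Sorted: 280, 313, 371, 375, 387, 398, 445, 451, 489, 496, 511, 607, 643, 707.
n = 14.
(a) r = 10.5; between ranks 10 (496) and 11 (511): 503.5.
(b) the nearest-rank method: rank 10 → 496.
|503.5 − 496| = 7.5.

7.50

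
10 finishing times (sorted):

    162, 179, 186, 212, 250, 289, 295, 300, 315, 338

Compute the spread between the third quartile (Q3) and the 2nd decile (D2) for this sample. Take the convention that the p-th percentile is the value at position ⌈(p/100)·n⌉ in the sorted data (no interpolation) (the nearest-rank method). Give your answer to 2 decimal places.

121.00

n = 10.
P20: rank ⌈20/100·10⌉ = 2 → 179.
P75: rank ⌈75/100·10⌉ = 8 → 300.
Difference: 300 − 179 = 121.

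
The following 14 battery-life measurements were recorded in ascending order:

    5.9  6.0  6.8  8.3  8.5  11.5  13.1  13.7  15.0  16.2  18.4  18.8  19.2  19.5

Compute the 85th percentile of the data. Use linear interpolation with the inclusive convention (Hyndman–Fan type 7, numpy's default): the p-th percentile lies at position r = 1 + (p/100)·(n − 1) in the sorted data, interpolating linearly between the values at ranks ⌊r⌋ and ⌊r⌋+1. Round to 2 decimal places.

18.82

n = 14.
r = 1 + (85/100)·(14 − 1) = 1 + 11.05 = 12.05.
Rank 12 is 18.8 and rank 13 is 19.2.
Interpolate: 18.8 + 0.05·(19.2 − 18.8) = 18.8 + 0.05·0.4 = 18.82.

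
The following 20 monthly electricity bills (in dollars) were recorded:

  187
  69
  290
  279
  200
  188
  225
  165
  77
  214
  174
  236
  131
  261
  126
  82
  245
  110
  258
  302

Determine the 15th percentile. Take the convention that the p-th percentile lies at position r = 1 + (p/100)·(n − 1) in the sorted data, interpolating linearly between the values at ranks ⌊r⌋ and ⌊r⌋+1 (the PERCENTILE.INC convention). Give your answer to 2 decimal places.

Sorted: 69, 77, 82, 110, 126, 131, 165, 174, 187, 188, 200, 214, 225, 236, 245, 258, 261, 279, 290, 302.
n = 20.
r = 1 + (15/100)·(20 − 1) = 1 + 2.85 = 3.85.
Rank 3 is 82 and rank 4 is 110.
Interpolate: 82 + 0.85·(110 − 82) = 82 + 0.85·28 = 105.8.

105.80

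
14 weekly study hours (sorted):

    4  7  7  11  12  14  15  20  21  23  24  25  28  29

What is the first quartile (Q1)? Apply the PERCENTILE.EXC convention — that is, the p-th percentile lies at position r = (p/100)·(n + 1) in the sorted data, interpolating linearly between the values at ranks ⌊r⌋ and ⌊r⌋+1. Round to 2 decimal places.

10.00

n = 14.
r = (25/100)·(14 + 1) = 3.75.
Rank 3 is 7 and rank 4 is 11.
Interpolate: 7 + 0.75·(11 − 7) = 7 + 0.75·4 = 10.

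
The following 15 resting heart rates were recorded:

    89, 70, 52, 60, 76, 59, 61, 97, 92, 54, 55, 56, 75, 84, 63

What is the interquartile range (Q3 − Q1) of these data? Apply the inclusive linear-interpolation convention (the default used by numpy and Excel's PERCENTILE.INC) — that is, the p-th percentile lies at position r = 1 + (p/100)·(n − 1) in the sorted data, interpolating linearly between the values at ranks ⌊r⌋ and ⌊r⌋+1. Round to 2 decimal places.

22.50

Sorted: 52, 54, 55, 56, 59, 60, 61, 63, 70, 75, 76, 84, 89, 92, 97.
n = 15.
P25: r = 4.5; ranks 4–5 are 56, 59; interpolating gives 57.5.
P75: r = 11.5; ranks 11–12 are 76, 84; interpolating gives 80.
Difference: 80 − 57.5 = 22.5.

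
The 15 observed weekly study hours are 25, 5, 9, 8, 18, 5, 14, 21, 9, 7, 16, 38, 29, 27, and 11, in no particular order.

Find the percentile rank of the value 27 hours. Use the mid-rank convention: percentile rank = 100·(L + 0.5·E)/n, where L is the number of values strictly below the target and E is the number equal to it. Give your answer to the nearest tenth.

83.3

Sorted: 5, 5, 7, 8, 9, 9, 11, 14, 16, 18, 21, 25, 27, 29, 38.
Count below 27: L = 12; count equal: E = 1; n = 15.
Percentile rank = 100·(12 + 0.5·1)/15 = 100·12.5/15 = 83.33.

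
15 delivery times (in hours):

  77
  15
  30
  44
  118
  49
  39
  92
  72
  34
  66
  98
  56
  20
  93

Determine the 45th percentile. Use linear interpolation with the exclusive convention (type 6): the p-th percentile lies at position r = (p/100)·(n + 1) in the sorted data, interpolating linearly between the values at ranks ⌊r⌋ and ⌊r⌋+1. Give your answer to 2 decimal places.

Sorted: 15, 20, 30, 34, 39, 44, 49, 56, 66, 72, 77, 92, 93, 98, 118.
n = 15.
r = (45/100)·(15 + 1) = 7.2.
Rank 7 is 49 and rank 8 is 56.
Interpolate: 49 + 0.2·(56 − 49) = 49 + 0.2·7 = 50.4.

50.40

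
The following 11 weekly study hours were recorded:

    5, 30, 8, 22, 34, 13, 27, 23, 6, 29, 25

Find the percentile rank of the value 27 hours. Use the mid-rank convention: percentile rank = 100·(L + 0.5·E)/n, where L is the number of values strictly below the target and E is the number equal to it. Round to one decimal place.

Sorted: 5, 6, 8, 13, 22, 23, 25, 27, 29, 30, 34.
Count below 27: L = 7; count equal: E = 1; n = 11.
Percentile rank = 100·(7 + 0.5·1)/11 = 100·7.5/11 = 68.18.

68.2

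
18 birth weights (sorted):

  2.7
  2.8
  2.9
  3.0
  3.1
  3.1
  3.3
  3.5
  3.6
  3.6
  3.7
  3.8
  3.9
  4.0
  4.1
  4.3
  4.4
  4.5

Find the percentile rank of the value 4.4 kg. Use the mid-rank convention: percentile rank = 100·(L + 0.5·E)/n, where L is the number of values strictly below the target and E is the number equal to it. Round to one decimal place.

91.7

Count below 4.4: L = 16; count equal: E = 1; n = 18.
Percentile rank = 100·(16 + 0.5·1)/18 = 100·16.5/18 = 91.67.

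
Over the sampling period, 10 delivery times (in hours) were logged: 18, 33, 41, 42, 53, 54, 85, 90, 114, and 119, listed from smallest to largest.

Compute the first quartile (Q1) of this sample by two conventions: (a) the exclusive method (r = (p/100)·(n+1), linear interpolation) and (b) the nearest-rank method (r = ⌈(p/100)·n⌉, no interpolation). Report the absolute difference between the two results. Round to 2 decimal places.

n = 10.
(a) r = 2.75; between ranks 2 (33) and 3 (41): 39.
(b) the nearest-rank method: rank 3 → 41.
|39 − 41| = 2.

2.00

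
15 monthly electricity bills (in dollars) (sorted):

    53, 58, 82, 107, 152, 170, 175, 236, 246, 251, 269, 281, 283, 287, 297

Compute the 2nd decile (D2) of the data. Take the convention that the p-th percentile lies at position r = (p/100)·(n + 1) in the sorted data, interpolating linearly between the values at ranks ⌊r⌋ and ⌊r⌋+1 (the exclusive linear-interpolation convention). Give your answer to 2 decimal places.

n = 15.
r = (20/100)·(15 + 1) = 3.2.
Rank 3 is 82 and rank 4 is 107.
Interpolate: 82 + 0.2·(107 − 82) = 82 + 0.2·25 = 87.

87.00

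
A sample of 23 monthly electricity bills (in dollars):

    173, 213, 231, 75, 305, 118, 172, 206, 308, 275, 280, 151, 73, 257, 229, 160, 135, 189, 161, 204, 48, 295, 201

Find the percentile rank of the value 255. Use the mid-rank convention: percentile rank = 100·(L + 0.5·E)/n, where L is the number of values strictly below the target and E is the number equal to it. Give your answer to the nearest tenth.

73.9

Sorted: 48, 73, 75, 118, 135, 151, 160, 161, 172, 173, 189, 201, 204, 206, 213, 229, 231, 257, 275, 280, 295, 305, 308.
Count below 255: L = 17; count equal: E = 0; n = 23.
Percentile rank = 100·(17 + 0.5·0)/23 = 100·17/23 = 73.91.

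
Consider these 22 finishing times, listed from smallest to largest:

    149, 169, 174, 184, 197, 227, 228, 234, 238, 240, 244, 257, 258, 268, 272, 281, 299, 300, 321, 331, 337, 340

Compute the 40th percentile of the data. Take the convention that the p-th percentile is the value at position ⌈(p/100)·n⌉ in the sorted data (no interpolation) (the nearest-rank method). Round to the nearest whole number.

238

n = 22.
Position = ⌈40/100 · 22⌉ = ⌈8.8⌉ = 9.
The value at rank 9 is 238.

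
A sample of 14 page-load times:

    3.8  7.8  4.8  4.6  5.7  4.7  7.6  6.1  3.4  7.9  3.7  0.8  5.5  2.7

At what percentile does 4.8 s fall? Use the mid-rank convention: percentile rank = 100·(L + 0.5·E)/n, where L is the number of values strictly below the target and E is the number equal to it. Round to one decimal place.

53.6

Sorted: 0.8, 2.7, 3.4, 3.7, 3.8, 4.6, 4.7, 4.8, 5.5, 5.7, 6.1, 7.6, 7.8, 7.9.
Count below 4.8: L = 7; count equal: E = 1; n = 14.
Percentile rank = 100·(7 + 0.5·1)/14 = 100·7.5/14 = 53.57.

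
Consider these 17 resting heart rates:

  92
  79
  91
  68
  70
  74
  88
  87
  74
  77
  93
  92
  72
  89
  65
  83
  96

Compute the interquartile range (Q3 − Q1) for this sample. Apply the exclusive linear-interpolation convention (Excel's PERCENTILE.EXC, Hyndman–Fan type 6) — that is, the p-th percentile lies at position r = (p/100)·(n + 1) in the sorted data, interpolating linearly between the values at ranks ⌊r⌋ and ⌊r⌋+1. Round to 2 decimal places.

Sorted: 65, 68, 70, 72, 74, 74, 77, 79, 83, 87, 88, 89, 91, 92, 92, 93, 96.
n = 17.
P25: r = 4.5; ranks 4–5 are 72, 74; interpolating gives 73.
P75: r = 13.5; ranks 13–14 are 91, 92; interpolating gives 91.5.
Difference: 91.5 − 73 = 18.5.

18.50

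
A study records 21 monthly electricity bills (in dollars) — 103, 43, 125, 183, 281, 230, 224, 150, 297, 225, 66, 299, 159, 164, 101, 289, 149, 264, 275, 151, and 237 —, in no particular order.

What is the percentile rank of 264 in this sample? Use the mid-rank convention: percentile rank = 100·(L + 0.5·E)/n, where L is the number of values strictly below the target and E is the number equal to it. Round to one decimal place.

73.8

Sorted: 43, 66, 101, 103, 125, 149, 150, 151, 159, 164, 183, 224, 225, 230, 237, 264, 275, 281, 289, 297, 299.
Count below 264: L = 15; count equal: E = 1; n = 21.
Percentile rank = 100·(15 + 0.5·1)/21 = 100·15.5/21 = 73.81.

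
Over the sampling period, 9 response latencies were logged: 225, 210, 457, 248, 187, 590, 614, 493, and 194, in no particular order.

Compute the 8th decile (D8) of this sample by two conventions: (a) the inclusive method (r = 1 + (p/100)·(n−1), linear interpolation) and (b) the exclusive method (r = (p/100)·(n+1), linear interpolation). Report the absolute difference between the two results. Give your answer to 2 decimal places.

58.20

Sorted: 187, 194, 210, 225, 248, 457, 493, 590, 614.
n = 9.
(a) r = 7.4; between ranks 7 (493) and 8 (590): 531.8.
(b) r = 8 → value at rank 8 = 590.
|531.8 − 590| = 58.2.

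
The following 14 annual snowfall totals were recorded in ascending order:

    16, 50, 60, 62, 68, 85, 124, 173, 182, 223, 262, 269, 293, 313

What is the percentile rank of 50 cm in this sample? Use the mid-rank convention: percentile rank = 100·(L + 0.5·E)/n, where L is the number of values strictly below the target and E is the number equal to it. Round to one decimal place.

Count below 50: L = 1; count equal: E = 1; n = 14.
Percentile rank = 100·(1 + 0.5·1)/14 = 100·1.5/14 = 10.71.

10.7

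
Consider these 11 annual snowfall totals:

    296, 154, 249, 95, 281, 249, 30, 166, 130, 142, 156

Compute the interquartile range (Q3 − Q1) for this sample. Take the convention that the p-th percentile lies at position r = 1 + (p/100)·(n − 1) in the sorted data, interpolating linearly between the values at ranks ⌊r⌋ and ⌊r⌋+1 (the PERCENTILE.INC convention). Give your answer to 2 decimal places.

Sorted: 30, 95, 130, 142, 154, 156, 166, 249, 249, 281, 296.
n = 11.
P25: r = 3.5; ranks 3–4 are 130, 142; interpolating gives 136.
P75: r = 8.5; ranks 8–9 are 249, 249; interpolating gives 249.
Difference: 249 − 136 = 113.

113.00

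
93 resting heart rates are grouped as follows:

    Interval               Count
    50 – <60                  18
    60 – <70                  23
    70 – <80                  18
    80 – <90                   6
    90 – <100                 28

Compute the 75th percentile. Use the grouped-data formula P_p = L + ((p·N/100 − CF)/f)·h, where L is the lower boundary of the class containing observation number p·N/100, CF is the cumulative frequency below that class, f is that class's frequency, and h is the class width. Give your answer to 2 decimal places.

91.70

N = 93; target position k = 75/100 · 93 = 69.75.
Cumulative frequencies: 18, 41, 59, 65, 93.
Observation 69.75 falls in the class 90 – <100.
L = 90, CF = 65, f = 28, h = 10.
P75 = 90 + ((69.75 − 65)/28)·10 = 90 + 1.69643 = 91.6964.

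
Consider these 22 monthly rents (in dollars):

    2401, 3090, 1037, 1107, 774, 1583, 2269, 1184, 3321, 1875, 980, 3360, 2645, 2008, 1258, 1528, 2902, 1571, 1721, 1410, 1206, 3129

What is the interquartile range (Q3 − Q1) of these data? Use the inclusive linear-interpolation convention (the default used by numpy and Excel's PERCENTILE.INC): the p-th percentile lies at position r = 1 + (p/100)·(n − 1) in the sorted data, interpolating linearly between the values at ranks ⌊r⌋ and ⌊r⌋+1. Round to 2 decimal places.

Sorted: 774, 980, 1037, 1107, 1184, 1206, 1258, 1410, 1528, 1571, 1583, 1721, 1875, 2008, 2269, 2401, 2645, 2902, 3090, 3129, 3321, 3360.
n = 22.
P25: r = 6.25; ranks 6–7 are 1206, 1258; interpolating gives 1219.
P75: r = 16.75; ranks 16–17 are 2401, 2645; interpolating gives 2584.
Difference: 2584 − 1219 = 1365.

1365.00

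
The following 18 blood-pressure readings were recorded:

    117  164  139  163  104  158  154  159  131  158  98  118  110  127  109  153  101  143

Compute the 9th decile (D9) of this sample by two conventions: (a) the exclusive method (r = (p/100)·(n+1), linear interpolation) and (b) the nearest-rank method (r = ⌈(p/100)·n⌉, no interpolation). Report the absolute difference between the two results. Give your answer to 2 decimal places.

0.10

Sorted: 98, 101, 104, 109, 110, 117, 118, 127, 131, 139, 143, 153, 154, 158, 158, 159, 163, 164.
n = 18.
(a) r = 17.1; between ranks 17 (163) and 18 (164): 163.1.
(b) the nearest-rank method: rank 17 → 163.
|163.1 − 163| = 0.1.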